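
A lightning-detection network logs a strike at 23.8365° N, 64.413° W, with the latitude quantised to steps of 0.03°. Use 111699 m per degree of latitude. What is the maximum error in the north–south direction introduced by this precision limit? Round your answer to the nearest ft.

5497 ft

With a 0.03° grid the true value lies within half a step, ±0.03°/2 = ±0.015°, of the stored one.
So the N–S error is at most 0.015 × 111699 = 1675.48 m.
Converting: 1675.48 m × 3.2808 ft/m ≈ 5497 ft.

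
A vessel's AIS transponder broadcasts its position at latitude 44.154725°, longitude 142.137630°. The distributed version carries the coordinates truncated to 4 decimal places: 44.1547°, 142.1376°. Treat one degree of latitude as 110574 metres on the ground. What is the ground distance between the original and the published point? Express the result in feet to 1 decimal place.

12.0 feet

The latitude changed by +0.000025° and the longitude by +0.000030°.
North–south shift: 0.000025 × 110574 = 2.76435 m.
E–W at 44.1547°: 0.000030° × 110574 × cos 44.1547° = 0.000030 × 110574 × 0.7175 ≈ 2.37998 m.
Distance: √(2.76435² + 2.37998²) ≈ 3.64773 m.
In feet: 3.64773 m ÷ 0.3048 ≈ 11.968 ft.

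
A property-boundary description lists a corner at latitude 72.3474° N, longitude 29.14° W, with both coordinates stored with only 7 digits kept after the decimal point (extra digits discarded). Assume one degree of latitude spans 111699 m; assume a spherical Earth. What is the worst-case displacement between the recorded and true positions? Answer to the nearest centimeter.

1 centimeters

Truncating at 7 decimal places can drop up to a full unit in the last place, so each coordinate may be off by as much as 1e-07°.
Latitude error → 1e-07 × 111699 = 0.0111699 m along the meridian.
Longitude error → 1e-07 × 111699 × cos 72.3474° = 1e-07 × 111699 × 0.3032 ≈ 0.00338721 m.
Combining orthogonally: (0.0111699² + 0.00338721²)^½ ≈ 0.0116722 m.
That is 0.0116722 m = 1.1672 cm.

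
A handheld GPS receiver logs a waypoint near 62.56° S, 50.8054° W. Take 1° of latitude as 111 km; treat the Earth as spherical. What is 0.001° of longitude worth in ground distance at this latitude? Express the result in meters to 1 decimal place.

One degree of longitude here spans 111000 × cos 62.56° = 111000 × 0.4608 ≈ 51151 m; 0.001° of that is 51.151 m.

51.2 meters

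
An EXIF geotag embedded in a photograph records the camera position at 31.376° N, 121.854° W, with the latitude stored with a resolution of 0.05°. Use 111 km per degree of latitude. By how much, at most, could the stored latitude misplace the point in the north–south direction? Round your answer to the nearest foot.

9104 feet

With a 0.05° grid the true value lies within half a step, ±0.05°/2 = ±0.025°, of the stored one.
So the N–S error is at most 0.025 × 111000 = 2775 m.
Converting: 2775 m × 3.2808 ft/m ≈ 9104.3 ft.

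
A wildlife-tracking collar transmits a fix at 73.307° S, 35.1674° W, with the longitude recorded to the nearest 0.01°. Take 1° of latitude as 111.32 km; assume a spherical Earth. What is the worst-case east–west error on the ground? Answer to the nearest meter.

Rounding to 2 decimal places leaves the longitude within ±0.005° of the true value.
One degree of longitude at 73.307° is 111320 × cos 73.307° ≈ 111320 × 0.2872 = 31975.9 m.
Maximum E–W displacement: 0.005 × 31975.9 = 159.88 m.

160 meters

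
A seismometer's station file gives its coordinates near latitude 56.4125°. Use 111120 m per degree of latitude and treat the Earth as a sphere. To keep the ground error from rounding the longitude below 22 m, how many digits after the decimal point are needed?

At 56.4125° one degree of longitude covers 111120 × cos 56.4125° ≈ 111120 × 0.5532 ≈ 61472.7 m.
Rounding to N decimal places gives at most 0.5 × 10⁻ᴺ degrees of error, i.e. 0.5 × 10⁻ᴺ × 61472.7 m.
Setting 30736.3 × 10⁻ᴺ ≤ 22 gives 10ᴺ ≥ 1397, i.e. N ≥ 3.15.
At 3 places the error can reach 30.7 m, but 4 places keeps it to 3.07 m.

4 decimal places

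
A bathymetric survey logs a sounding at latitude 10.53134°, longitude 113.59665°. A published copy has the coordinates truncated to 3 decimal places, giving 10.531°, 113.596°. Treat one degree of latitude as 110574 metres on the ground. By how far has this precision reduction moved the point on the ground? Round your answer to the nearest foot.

263 feet

The latitude changed by +0.00034° and the longitude by +0.00065°.
N–S: 0.00034° × 110574 m/° = 37.5952 m.
East–west at this latitude: 0.00065° × 110574 × cos 10.531° ≈ 0.00065 × 108712 = 70.6625 m.
Combined displacement = (37.5952² + 70.6625²)^½ ≈ 80.0411 m.
Converting: 80.0411 m × 3.2808 ft/m ≈ 262.6 ft.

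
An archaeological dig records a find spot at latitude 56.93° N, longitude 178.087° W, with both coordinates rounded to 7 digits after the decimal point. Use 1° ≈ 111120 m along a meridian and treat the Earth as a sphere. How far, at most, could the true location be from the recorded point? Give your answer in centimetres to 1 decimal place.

0.6 centimetres

Rounding to 7 decimal places leaves each coordinate within ±5e-08° of the true value.
N–S: 5e-08° × 111120 m/° = 0.005556 m.
Longitude error → 5e-08 × 111120 × cos 56.93° = 5e-08 × 111120 × 0.5457 ≈ 0.00303171 m.
The two errors are perpendicular, so the maximum displacement is √(0.005556² + 0.00303171²) ≈ 0.00632933 m.
That is 0.00632933 m = 0.63293 cm.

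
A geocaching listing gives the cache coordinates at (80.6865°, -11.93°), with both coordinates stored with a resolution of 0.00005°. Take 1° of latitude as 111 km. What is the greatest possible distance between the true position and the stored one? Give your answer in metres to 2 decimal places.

2.81 metres

With a 0.00005° grid the true value lies within half a step, ±0.00005°/2 = ±2.5e-05°, of the stored one.
Latitude error → 2.5e-05 × 111000 = 2.775 m along the meridian.
East–west component at 80.6865°: 2.5e-05° × 111000 × cos 80.6865° ≈ 2.5e-05 × 17963.8 ≈ 0.449096 m.
Combining orthogonally: (2.775² + 0.449096²)^½ ≈ 2.81111 m.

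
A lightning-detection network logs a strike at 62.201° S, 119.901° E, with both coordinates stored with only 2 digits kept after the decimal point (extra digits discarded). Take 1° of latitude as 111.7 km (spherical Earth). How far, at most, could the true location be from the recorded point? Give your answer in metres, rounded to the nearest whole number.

1233 metres

Truncating at 2 decimal places can drop up to a full unit in the last place, so each coordinate may be off by as much as 0.01°.
Latitude error → 0.01 × 111700 = 1117 m along the meridian.
Longitude error → 0.01 × 111700 × cos 62.201° = 0.01 × 111700 × 0.4664 ≈ 520.937 m.
The two errors are perpendicular, so the maximum displacement is √(1117² + 520.937²) ≈ 1232.5 m.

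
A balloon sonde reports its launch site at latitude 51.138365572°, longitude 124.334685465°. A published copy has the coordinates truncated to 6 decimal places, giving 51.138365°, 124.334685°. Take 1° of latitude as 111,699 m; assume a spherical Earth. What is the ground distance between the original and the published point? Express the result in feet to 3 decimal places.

0.235 feet

The latitude changed by +0.000000572° and the longitude by +0.000000465°.
N–S: 0.000000572° × 111699 m/° = 0.0638918 m.
East–west at this latitude: 0.000000465° × 111699 × cos 51.1384° ≈ 0.000000465 × 70084.6 = 0.0325894 m.
Distance: √(0.0638918² + 0.0325894²) ≈ 0.0717233 m.
Converting: 0.0717233 m × 3.2808 ft/m ≈ 0.23531 ft.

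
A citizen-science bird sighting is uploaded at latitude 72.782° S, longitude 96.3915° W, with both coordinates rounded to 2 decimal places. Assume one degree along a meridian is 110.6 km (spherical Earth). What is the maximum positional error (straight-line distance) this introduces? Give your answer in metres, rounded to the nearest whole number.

Rounding to 2 decimal places leaves each coordinate within ±0.005° of the true value.
N–S: 0.005° × 110600 m/° = 553 m.
East–west component at 72.782°: 0.005° × 110600 × cos 72.782° ≈ 0.005 × 32738.5 ≈ 163.693 m.
Worst case both components are at the extreme and orthogonal: √(553² + 163.693²) ≈ 576.719 m.

577 metres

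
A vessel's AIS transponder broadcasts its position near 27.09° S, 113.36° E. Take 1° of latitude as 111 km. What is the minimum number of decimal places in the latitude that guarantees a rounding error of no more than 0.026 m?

One degree of latitude covers 111000 m.
N decimal places → at most half a unit in the last place, 0.5 × 10⁻ᴺ° = 111000/2 × 10⁻ᴺ m.
Setting 55500 × 10⁻ᴺ ≤ 0.026 gives 10ᴺ ≥ 2.135e+06, i.e. N ≥ 6.33.
N = 6 would give 0.0555 m (too coarse); N = 7 gives 0.00555 m ≤ 0.026 m.

7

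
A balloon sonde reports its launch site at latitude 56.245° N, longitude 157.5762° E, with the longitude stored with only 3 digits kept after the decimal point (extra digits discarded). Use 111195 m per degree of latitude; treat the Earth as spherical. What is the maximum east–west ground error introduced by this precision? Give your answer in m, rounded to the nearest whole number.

62 m

Truncating at 3 decimal places can drop up to a full unit in the last place, so the longitude may be off by as much as 0.001°.
Parallels shrink by cos φ, so at 56.245° a degree of longitude is 111195 × 0.5556 ≈ 61784.7 m.
East–west error: 0.001° × 61784.7 m/° ≈ 61.7847 m.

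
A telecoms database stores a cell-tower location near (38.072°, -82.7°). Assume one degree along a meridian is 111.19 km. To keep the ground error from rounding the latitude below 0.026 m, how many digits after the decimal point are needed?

7 decimal places

One degree of latitude covers 111190 m.
N decimal places → at most half a unit in the last place, 0.5 × 10⁻ᴺ° = 111190/2 × 10⁻ᴺ m.
Need 0.5 × 111190 × 10⁻ᴺ ≤ 0.026 → 10⁻ᴺ ≤ 4.677e-07, so N ≥ 6.33.
So 7 decimal places suffice (0.00556 m); 6 would allow up to 0.0556 m.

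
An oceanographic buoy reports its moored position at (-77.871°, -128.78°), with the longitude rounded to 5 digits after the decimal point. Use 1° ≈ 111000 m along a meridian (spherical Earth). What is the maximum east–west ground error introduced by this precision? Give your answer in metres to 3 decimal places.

Rounding to 5 decimal places leaves the longitude within ±5e-06° of the true value.
Parallels shrink by cos φ, so at 77.871° a degree of longitude is 111000 × 0.2101 ≈ 23322.6 m.
So at most 5e-06° × 23322.6 ≈ 0.116613 m east–west.

0.117 metres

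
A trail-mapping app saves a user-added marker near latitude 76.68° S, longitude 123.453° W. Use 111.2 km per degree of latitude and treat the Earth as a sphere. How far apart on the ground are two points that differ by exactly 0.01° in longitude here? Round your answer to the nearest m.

At 76.68° a degree of longitude is 111200 × cos 76.68° ≈ 25619.3 m, so 0.01° corresponds to 256.193 m.

256 m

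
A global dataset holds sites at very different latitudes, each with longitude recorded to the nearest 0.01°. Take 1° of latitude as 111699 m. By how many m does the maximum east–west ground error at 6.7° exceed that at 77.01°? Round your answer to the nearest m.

429 m

Rounding to 2 decimal places leaves the longitude within ±0.005° of the true value.
At 6.7°: 0.005° × 111699 × cos 6.7° = 0.005 × 111699 × 0.9932 ≈ 554.68 m.
Error at 77.01° = 0.005° × 111699 × cos 77.01° ≈ 558.5 × 0.2248 = 125.54 m.
Difference: 554.68 − 125.54 = 429.14 m.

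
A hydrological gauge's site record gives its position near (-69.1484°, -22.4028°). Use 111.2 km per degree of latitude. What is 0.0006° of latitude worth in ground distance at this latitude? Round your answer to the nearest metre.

67 metres

Along a meridian 0.0006° is 0.0006 × 111200 = 66.72 m.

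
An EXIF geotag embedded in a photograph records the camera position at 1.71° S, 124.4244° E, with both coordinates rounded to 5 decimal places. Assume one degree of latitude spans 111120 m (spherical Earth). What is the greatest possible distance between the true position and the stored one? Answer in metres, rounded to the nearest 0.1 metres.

0.8 metres

Rounding to 5 decimal places leaves each coordinate within ±5e-06° of the true value.
North–south component: 5e-06° × 111120 = 0.5556 m.
East–west component at 1.71°: 5e-06° × 111120 × cos 1.71° ≈ 5e-06 × 111071 ≈ 0.555353 m.
Worst case both components are at the extreme and orthogonal: √(0.5556² + 0.555353²) ≈ 0.785562 m.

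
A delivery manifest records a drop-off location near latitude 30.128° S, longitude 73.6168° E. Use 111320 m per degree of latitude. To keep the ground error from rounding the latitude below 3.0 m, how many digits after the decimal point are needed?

5

One degree of latitude covers 111320 m.
Rounding to N decimal places gives at most 0.5 × 10⁻ᴺ degrees of error, i.e. 0.5 × 10⁻ᴺ × 111320 m.
Setting 55660 × 10⁻ᴺ ≤ 3.0 gives 10ᴺ ≥ 1.855e+04, i.e. N ≥ 4.27.
So 5 decimal places suffice (0.557 m); 4 would allow up to 5.57 m.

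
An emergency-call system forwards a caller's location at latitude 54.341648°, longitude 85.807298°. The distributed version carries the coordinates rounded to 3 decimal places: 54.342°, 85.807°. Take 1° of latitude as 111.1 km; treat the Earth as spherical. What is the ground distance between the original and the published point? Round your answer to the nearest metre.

44 metres

The latitude changed by -0.000352° and the longitude by +0.000298°.
North–south shift: -0.000352 × 111100 = -39.1072 m.
E–W at 54.342°: 0.000298° × 111100 × cos 54.342° = 0.000298 × 111100 × 0.5829 ≈ 19.3001 m.
Combined displacement = (39.1072² + 19.3001²)^½ ≈ 43.6104 m.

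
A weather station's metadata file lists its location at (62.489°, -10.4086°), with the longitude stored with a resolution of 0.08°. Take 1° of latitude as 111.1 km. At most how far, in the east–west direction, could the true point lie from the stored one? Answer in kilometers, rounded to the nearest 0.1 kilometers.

2.1 kilometers

With a 0.08° grid the true value lies within half a step, ±0.08°/2 = ±0.04°, of the stored one.
One degree of longitude at 62.489° is 111100 × cos 62.489° ≈ 111100 × 0.4619 = 51319.2 m.
So at most 0.04° × 51319.2 ≈ 2052.77 m east–west.
That is 2052.77 m = 2.0528 km.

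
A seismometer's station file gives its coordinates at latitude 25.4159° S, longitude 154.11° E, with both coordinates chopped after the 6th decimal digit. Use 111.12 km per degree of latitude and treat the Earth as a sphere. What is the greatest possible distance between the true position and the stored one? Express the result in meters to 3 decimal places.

Truncating at 6 decimal places can drop up to a full unit in the last place, so each coordinate may be off by as much as 1e-06°.
Latitude error → 1e-06 × 111120 = 0.11112 m along the meridian.
East–west component at 25.4159°: 1e-06° × 111120 × cos 25.4159° ≈ 1e-06 × 100365 ≈ 0.100365 m.
Worst case both components are at the extreme and orthogonal: √(0.11112² + 0.100365²) ≈ 0.149736 m.

0.150 meters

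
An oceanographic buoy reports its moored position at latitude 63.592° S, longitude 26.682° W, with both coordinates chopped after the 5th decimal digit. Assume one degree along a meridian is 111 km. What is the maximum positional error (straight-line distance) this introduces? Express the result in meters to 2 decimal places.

Truncating at 5 decimal places can drop up to a full unit in the last place, so each coordinate may be off by as much as 1e-05°.
North–south component: 1e-05° × 111000 = 1.11 m.
Longitude error → 1e-05 × 111000 × cos 63.592° = 1e-05 × 111000 × 0.4448 ≈ 0.493684 m.
Worst case both components are at the extreme and orthogonal: √(1.11² + 0.493684²) ≈ 1.21483 m.

1.21 meters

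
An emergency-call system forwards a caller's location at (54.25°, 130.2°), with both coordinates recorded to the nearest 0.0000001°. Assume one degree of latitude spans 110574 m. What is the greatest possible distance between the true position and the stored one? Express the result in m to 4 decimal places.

Rounding to 7 decimal places leaves each coordinate within ±5e-08° of the true value.
Latitude error → 5e-08 × 110574 = 0.0055287 m along the meridian.
E–W at 54.25°: 5e-08° × 110574 × cos 54.25° = 5e-08 × 110574 × 0.5842 ≈ 0.00323014 m.
Worst case both components are at the extreme and orthogonal: √(0.0055287² + 0.00323014²) ≈ 0.00640315 m.

0.0064 m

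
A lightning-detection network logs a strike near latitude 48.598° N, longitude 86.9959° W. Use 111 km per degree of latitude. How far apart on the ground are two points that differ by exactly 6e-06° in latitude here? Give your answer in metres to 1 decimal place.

6e-06° × 111000 m/° = 0.666 m.

0.7 metres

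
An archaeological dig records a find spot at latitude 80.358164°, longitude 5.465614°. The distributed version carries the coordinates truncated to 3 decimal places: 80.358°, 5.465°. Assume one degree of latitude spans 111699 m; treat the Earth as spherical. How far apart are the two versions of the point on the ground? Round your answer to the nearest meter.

Δlat = 80.358164 − 80.358 = +0.000164°; Δlon = 5.465614 − 5.465 = +0.000614°.
N–S: 0.000164° × 111699 m/° = 18.3186 m.
East–west at this latitude: 0.000614° × 111699 × cos 80.358° ≈ 0.000614 × 18708.6 = 11.4871 m.
Distance: √(18.3186² + 11.4871²) ≈ 21.6223 m.

22 meters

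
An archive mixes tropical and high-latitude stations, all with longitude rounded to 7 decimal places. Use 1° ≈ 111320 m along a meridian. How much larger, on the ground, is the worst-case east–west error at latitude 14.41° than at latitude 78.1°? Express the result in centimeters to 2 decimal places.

0.42 centimeters

Rounding to 7 decimal places leaves the longitude within ±5e-08° of the true value.
At 14.41°: 5e-08° × 111320 × cos 14.41° = 5e-08 × 111320 × 0.9685 ≈ 0.0053909 m.
At 78.1°: 5e-08° × 111320 × cos 78.1° = 5e-08 × 111320 × 0.2062 ≈ 0.0011477 m.
Difference: 0.0053909 − 0.0011477 = 0.0042432 m.
That is 0.00424316 m = 0.42432 cm.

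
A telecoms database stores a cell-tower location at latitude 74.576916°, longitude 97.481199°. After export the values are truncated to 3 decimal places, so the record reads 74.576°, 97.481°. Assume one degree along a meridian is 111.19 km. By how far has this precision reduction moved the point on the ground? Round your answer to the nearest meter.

102 meters

Δlat = 74.576916 − 74.576 = +0.000916°; Δlon = 97.481199 − 97.481 = +0.000199°.
North–south shift: 0.000916 × 111190 = 101.85 m.
East–west at this latitude: 0.000199° × 111190 × cos 74.576° ≈ 0.000199 × 29572.1 = 5.88484 m.
Distance: √(101.85² + 5.88484²) ≈ 102.02 m.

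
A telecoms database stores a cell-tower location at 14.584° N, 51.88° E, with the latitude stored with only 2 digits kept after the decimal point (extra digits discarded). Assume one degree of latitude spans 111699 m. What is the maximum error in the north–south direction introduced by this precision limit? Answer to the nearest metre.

Truncating at 2 decimal places can drop up to a full unit in the last place, so the latitude may be off by as much as 0.01°.
Along the meridian that is 0.01° × 111699 m/° = 1116.99 m.

1117 metres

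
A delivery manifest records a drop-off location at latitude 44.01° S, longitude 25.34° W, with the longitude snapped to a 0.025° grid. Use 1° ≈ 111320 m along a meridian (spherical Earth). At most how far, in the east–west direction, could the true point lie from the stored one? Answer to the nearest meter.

1001 meters

With a 0.025° grid the true value lies within half a step, ±0.025°/2 = ±0.0125°, of the stored one.
Parallels shrink by cos φ, so at 44.01° a degree of longitude is 111320 × 0.7192 ≈ 80063.4 m.
Maximum E–W displacement: 0.0125 × 80063.4 = 1000.79 m.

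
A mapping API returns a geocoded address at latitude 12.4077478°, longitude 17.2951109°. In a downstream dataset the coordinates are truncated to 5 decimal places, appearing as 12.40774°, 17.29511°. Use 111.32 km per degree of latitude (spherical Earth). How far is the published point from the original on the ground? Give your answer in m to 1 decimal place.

0.9 m

Δlat = 12.4077478 − 12.40774 = +0.0000078°; Δlon = 17.2951109 − 17.29511 = +0.0000009°.
N–S: 0.0000078° × 111320 m/° = 0.868296 m.
East–west at this latitude: 0.0000009° × 111320 × cos 12.4077° ≈ 0.0000009 × 108720 = 0.0978479 m.
Combined displacement = (0.868296² + 0.0978479²)^½ ≈ 0.873792 m.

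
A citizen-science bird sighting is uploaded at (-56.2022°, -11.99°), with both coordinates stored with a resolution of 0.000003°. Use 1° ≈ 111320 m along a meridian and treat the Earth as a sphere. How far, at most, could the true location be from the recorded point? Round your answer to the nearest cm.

With a 0.000003° grid the true value lies within half a step, ±0.000003°/2 = ±1.5e-06°, of the stored one.
North–south component: 1.5e-06° × 111320 = 0.16698 m.
East–west component at 56.2022°: 1.5e-06° × 111320 × cos 56.2022° ≈ 1.5e-06 × 61923.3 ≈ 0.0928849 m.
The two errors are perpendicular, so the maximum displacement is √(0.16698² + 0.0928849²) ≈ 0.191076 m.
That is 0.191076 m = 19.108 cm.

19 cm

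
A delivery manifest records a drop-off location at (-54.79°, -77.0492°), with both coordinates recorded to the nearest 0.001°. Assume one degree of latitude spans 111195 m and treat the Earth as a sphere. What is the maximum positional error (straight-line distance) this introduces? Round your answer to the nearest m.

Rounding to 3 decimal places leaves each coordinate within ±0.0005° of the true value.
Latitude error → 0.0005 × 111195 = 55.5975 m along the meridian.
E–W at 54.79°: 0.0005° × 111195 × cos 54.79° = 0.0005 × 111195 × 0.5766 ≈ 32.0561 m.
Combining orthogonally: (55.5975² + 32.0561²)^½ ≈ 64.1769 m.

64 m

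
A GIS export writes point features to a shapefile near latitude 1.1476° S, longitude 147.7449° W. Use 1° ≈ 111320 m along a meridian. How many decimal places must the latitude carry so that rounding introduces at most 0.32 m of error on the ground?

One degree of latitude covers 111320 m.
With N decimal places the half-ulp bound is 0.5·10⁻ᴺ°, or 0.5·10⁻ᴺ × 111320 m on the ground.
Setting 55660 × 10⁻ᴺ ≤ 0.32 gives 10ᴺ ≥ 1.739e+05, i.e. N ≥ 5.24.
At 5 places the error can reach 0.557 m, but 6 places keeps it to 0.0557 m.

6 decimal places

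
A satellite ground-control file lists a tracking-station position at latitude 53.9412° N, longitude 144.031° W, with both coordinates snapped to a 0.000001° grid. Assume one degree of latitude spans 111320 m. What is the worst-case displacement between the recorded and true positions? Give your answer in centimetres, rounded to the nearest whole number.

With a 0.000001° grid the true value lies within half a step, ±0.000001°/2 = ±5e-07°, of the stored one.
N–S: 5e-07° × 111320 m/° = 0.05566 m.
East–west component at 53.9412°: 5e-07° × 111320 × cos 53.9412° ≈ 5e-07 × 65524.6 ≈ 0.0327623 m.
The two errors are perpendicular, so the maximum displacement is √(0.05566² + 0.0327623²) ≈ 0.0645864 m.
That is 0.0645864 m = 6.4586 cm.

6 centimetres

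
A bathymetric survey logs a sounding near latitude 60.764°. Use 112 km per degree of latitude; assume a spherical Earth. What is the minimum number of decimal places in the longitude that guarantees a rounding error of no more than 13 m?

4

At 60.764° one degree of longitude covers 112000 × cos 60.764° ≈ 112000 × 0.4884 ≈ 54701.7 m.
With N decimal places the half-ulp bound is 0.5·10⁻ᴺ°, or 0.5·10⁻ᴺ × 54701.7 m on the ground.
Need 0.5 × 54701.7 × 10⁻ᴺ ≤ 13 → 10⁻ᴺ ≤ 4.753e-04, so N ≥ 3.32.
N = 3 would give 27.4 m (too coarse); N = 4 gives 2.74 m ≤ 13 m.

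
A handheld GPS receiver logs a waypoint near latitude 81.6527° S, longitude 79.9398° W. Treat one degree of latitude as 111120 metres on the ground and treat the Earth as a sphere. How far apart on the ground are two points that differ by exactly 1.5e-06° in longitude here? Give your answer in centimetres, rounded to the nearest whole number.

One degree of longitude here spans 111120 × cos 81.6527° = 111120 × 0.1452 ≈ 16131.6 m; 1.5e-06° of that is 0.0241974 m.
That is 0.0241974 m = 2.4197 cm.

2 centimetres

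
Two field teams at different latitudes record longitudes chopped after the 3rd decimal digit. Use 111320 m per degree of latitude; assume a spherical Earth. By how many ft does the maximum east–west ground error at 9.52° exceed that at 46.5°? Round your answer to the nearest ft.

Truncating at 3 decimal places can drop up to a full unit in the last place, so the longitude may be off by as much as 0.001°.
At 9.52°: 0.001° × 111320 × cos 9.52° = 0.001 × 111320 × 0.9862 ≈ 109.79 m.
At 46.5°: 0.001° × 111320 × cos 46.5° = 0.001 × 111320 × 0.6884 ≈ 76.628 m.
Difference: 109.79 − 76.628 = 33.159 m.
Converting: 33.1593 m × 3.2808 ft/m ≈ 108.79 ft.

109 ft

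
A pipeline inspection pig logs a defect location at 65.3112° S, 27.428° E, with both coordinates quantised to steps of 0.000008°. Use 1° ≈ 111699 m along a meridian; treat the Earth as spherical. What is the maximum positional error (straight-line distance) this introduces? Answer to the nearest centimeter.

48 centimeters

With a 0.000008° grid the true value lies within half a step, ±0.000008°/2 = ±4e-06°, of the stored one.
N–S: 4e-06° × 111699 m/° = 0.446796 m.
E–W at 65.3112°: 4e-06° × 111699 × cos 65.3112° = 4e-06 × 111699 × 0.4177 ≈ 0.186622 m.
Worst case both components are at the extreme and orthogonal: √(0.446796² + 0.186622²) ≈ 0.484205 m.
That is 0.484205 m = 48.42 cm.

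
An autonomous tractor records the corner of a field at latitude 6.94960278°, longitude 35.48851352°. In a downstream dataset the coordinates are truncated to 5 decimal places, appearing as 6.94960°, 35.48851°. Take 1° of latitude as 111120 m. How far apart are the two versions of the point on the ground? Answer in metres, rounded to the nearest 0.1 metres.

0.5 metres

Δlat = 6.94960278 − 6.94960 = +0.00000278°; Δlon = 35.48851352 − 35.48851 = +0.00000352°.
North–south shift: 0.00000278 × 111120 = 0.308914 m.
E–W at 6.9496°: 0.00000352° × 111120 × cos 6.9496° = 0.00000352 × 111120 × 0.9927 ≈ 0.388269 m.
Distance: √(0.308914² + 0.388269²) ≈ 0.496165 m.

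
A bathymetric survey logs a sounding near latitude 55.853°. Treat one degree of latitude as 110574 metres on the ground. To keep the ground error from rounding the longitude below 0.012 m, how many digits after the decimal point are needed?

At 55.853° one degree of longitude covers 110574 × cos 55.853° ≈ 110574 × 0.5613 ≈ 62067.2 m.
Rounding to N decimal places gives at most 0.5 × 10⁻ᴺ degrees of error, i.e. 0.5 × 10⁻ᴺ × 62067.2 m.
Need 0.5 × 62067.2 × 10⁻ᴺ ≤ 0.012 → 10⁻ᴺ ≤ 3.867e-07, so N ≥ 6.41.
N = 6 would give 0.031 m (too coarse); N = 7 gives 0.0031 m ≤ 0.012 m.

7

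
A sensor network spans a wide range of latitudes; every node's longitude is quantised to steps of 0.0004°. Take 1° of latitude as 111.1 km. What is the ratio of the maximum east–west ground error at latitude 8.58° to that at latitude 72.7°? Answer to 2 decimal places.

With a 0.0004° grid the true value lies within half a step, ±0.0004°/2 = ±0.0002°, of the stored one.
At 8.58°: 0.0002° × 111100 × cos 8.58° = 0.0002 × 111100 × 0.9888 ≈ 21.971 m.
Error at 72.7° = 0.0002° × 111100 × cos 72.7° ≈ 22.22 × 0.2974 = 6.6077 m.
Ratio: 21.971 / 6.6077 = cos 8.58° / cos 72.7° ≈ 3.3251.

3.33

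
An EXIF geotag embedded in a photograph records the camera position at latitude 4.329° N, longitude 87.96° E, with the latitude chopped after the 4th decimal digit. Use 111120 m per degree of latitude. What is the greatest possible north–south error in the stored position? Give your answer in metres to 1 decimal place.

11.1 metres

Truncating at 4 decimal places can drop up to a full unit in the last place, so the latitude may be off by as much as 0.0001°.
Along the meridian that is 0.0001° × 111120 m/° = 11.112 m.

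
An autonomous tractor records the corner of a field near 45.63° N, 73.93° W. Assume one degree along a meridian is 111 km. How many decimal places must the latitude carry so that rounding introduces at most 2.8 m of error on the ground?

One degree of latitude covers 111000 m.
N decimal places → at most half a unit in the last place, 0.5 × 10⁻ᴺ° = 111000/2 × 10⁻ᴺ m.
Need 0.5 × 111000 × 10⁻ᴺ ≤ 2.8 → 10⁻ᴺ ≤ 5.045e-05, so N ≥ 4.30.
N = 4 would give 5.55 m (too coarse); N = 5 gives 0.555 m ≤ 2.8 m.

5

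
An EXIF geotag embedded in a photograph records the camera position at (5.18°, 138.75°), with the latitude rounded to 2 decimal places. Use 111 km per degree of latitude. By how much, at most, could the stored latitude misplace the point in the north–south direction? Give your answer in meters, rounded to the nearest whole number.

555 meters

Rounding to 2 decimal places leaves the latitude within ±0.005° of the true value.
North–south distance: 0.005° × 111000 m/° = 555 m.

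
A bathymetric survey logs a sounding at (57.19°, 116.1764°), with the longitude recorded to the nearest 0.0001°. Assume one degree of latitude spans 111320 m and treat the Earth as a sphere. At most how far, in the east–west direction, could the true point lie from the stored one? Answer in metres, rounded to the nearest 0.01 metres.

3.02 metres

Rounding to 4 decimal places leaves the longitude within ±5e-05° of the true value.
At latitude 57.19° a degree of longitude spans 111320 m × cos 57.19° = 111320 × 0.5419 ≈ 60319.3 m.
So at most 5e-05° × 60319.3 ≈ 3.01596 m east–west.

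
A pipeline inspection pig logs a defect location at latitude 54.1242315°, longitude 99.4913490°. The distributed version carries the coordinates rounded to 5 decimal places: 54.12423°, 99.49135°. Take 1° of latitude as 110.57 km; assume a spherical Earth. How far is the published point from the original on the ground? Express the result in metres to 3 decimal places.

0.178 metres

Δlat = 54.1242315 − 54.12423 = +0.0000015°; Δlon = 99.4913490 − 99.49135 = -0.0000010°.
North–south shift: 0.0000015 × 110570 = 0.165855 m.
East–west at this latitude: -0.0000010° × 110570 × cos 54.1242° ≈ -0.0000010 × 64797.3 = -0.0647973 m.
Hypotenuse of the two orthogonal shifts: √(0.165855² + 0.0647973²) = 0.178063 m.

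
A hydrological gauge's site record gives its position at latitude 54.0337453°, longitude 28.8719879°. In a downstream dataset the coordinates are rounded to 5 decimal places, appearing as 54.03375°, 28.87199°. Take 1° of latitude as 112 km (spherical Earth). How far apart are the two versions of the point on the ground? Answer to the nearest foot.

Δlat = 54.0337453 − 54.03375 = -0.0000047°; Δlon = 28.8719879 − 28.87199 = -0.0000021°.
N–S: -0.0000047° × 112000 m/° = -0.5264 m.
E–W at 54.0337°: -0.0000021° × 112000 × cos 54.0337° = -0.0000021 × 112000 × 0.5873 ≈ -0.138135 m.
Distance: √(0.5264² + 0.138135²) ≈ 0.544223 m.
In feet: 0.544223 m ÷ 0.3048 ≈ 1.7855 ft.

2 feet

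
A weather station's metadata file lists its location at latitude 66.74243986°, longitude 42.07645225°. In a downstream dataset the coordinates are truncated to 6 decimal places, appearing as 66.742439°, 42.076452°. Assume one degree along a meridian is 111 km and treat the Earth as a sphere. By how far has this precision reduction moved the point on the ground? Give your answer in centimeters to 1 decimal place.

9.6 centimeters

The latitude changed by +0.00000086° and the longitude by +0.00000025°.
North–south shift: 0.00000086 × 111000 = 0.09546 m.
E–W at 66.7424°: 0.00000025° × 111000 × cos 66.7424° = 0.00000025 × 111000 × 0.3949 ≈ 0.0109575 m.
Combined displacement = (0.09546² + 0.0109575²)^½ ≈ 0.0960868 m.
That is 0.0960868 m = 9.6087 cm.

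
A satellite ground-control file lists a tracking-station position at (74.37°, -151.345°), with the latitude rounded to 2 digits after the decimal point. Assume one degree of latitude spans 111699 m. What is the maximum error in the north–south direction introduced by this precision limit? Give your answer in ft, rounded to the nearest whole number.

1832 ft

Rounding to 2 decimal places leaves the latitude within ±0.005° of the true value.
North–south distance: 0.005° × 111699 m/° = 558.495 m.
Converting: 558.495 m × 3.2808 ft/m ≈ 1832.3 ft.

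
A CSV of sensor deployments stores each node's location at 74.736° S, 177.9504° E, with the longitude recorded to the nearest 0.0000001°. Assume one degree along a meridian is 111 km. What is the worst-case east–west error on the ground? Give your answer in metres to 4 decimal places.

0.0015 metres

Rounding to 7 decimal places leaves the longitude within ±5e-08° of the true value.
At latitude 74.736° a degree of longitude spans 111000 m × cos 74.736° = 111000 × 0.2633 ≈ 29222.6 m.
So at most 5e-08° × 29222.6 ≈ 0.00146113 m east–west.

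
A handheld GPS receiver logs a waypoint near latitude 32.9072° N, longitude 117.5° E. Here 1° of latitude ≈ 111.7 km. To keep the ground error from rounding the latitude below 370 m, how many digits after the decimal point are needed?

One degree of latitude covers 111700 m.
N decimal places → at most half a unit in the last place, 0.5 × 10⁻ᴺ° = 111700/2 × 10⁻ᴺ m.
Setting 55850 × 10⁻ᴺ ≤ 370 gives 10ᴺ ≥ 150.9, i.e. N ≥ 2.18.
At 2 places the error can reach 558 m, but 3 places keeps it to 55.9 m.

3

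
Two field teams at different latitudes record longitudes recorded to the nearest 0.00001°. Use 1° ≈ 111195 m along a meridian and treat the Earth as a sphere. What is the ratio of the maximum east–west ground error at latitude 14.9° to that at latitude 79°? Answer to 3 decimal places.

Rounding to 5 decimal places leaves the longitude within ±5e-06° of the true value.
At 14.9°: 5e-06° × 111195 × cos 14.9° = 5e-06 × 111195 × 0.9664 ≈ 0.53728 m.
Error at 79° = 5e-06° × 111195 × cos 79° ≈ 0.55597 × 0.1908 = 0.10609 m.
Ratio: 0.53728 / 0.10609 = cos 14.9° / cos 79° ≈ 5.0646.

5.065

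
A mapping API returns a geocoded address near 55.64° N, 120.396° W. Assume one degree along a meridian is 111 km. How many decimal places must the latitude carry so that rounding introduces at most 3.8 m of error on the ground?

One degree of latitude covers 111000 m.
With N decimal places the half-ulp bound is 0.5·10⁻ᴺ°, or 0.5·10⁻ᴺ × 111000 m on the ground.
Setting 55500 × 10⁻ᴺ ≤ 3.8 gives 10ᴺ ≥ 1.461e+04, i.e. N ≥ 4.16.
N = 4 would give 5.55 m (too coarse); N = 5 gives 0.555 m ≤ 3.8 m.

5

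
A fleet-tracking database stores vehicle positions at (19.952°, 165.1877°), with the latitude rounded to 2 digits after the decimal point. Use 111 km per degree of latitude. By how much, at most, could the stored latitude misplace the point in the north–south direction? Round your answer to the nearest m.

Rounding to 2 decimal places leaves the latitude within ±0.005° of the true value.
North–south distance: 0.005° × 111000 m/° = 555 m.

555 m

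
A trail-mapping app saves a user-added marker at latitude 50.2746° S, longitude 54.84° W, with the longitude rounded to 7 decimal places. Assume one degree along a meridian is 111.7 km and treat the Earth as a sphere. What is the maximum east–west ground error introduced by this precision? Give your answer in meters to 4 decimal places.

0.0036 meters

Rounding to 7 decimal places leaves the longitude within ±5e-08° of the true value.
Parallels shrink by cos φ, so at 50.2746° a degree of longitude is 111700 × 0.6391 ≈ 71388.5 m.
So at most 5e-08° × 71388.5 ≈ 0.00356942 m east–west.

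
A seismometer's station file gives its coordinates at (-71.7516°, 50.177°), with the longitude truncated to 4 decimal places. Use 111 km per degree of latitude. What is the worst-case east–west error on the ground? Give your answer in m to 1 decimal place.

3.5 m

Truncating at 4 decimal places can drop up to a full unit in the last place, so the longitude may be off by as much as 0.0001°.
One degree of longitude at 71.7516° is 111000 × cos 71.7516° ≈ 111000 × 0.3131 = 34758.2 m.
Maximum E–W displacement: 0.0001 × 34758.2 = 3.47582 m.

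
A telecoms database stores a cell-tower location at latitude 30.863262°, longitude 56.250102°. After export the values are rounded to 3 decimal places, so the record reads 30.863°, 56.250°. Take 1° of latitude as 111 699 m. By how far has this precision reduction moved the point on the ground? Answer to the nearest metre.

31 metres

Δlat = 30.863262 − 30.863 = +0.000262°; Δlon = 56.250102 − 56.250 = +0.000102°.
North–south shift: 0.000262 × 111699 = 29.2651 m.
East–west at this latitude: 0.000102° × 111699 × cos 30.863° ≈ 0.000102 × 95882 = 9.77997 m.
Distance: √(29.2651² + 9.77997²) ≈ 30.8561 m.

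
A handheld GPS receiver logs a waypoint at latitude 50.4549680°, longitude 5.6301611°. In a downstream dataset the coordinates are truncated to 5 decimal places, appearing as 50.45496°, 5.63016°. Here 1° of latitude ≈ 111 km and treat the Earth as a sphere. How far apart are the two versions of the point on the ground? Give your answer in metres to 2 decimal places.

The latitude changed by +0.0000080° and the longitude by +0.0000011°.
North–south shift: 0.0000080 × 111000 = 0.888 m.
E–W at 50.455°: 0.0000011° × 111000 × cos 50.455° = 0.0000011 × 111000 × 0.6367 ≈ 0.0777392 m.
Hypotenuse of the two orthogonal shifts: √(0.888² + 0.0777392²) = 0.891396 m.

0.89 metres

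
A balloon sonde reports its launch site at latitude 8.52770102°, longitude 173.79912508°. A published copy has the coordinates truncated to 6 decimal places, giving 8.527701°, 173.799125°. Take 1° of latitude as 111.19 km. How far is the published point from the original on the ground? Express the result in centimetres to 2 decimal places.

The latitude changed by +0.00000002° and the longitude by +0.00000008°.
North–south shift: 0.00000002 × 111190 = 0.0022238 m.
E–W at 8.5277°: 0.00000008° × 111190 × cos 8.5277° = 0.00000008 × 111190 × 0.9889 ≈ 0.00879686 m.
Combined displacement = (0.0022238² + 0.00879686²)^½ ≈ 0.00907359 m.
That is 0.00907359 m = 0.90736 cm.

0.91 centimetres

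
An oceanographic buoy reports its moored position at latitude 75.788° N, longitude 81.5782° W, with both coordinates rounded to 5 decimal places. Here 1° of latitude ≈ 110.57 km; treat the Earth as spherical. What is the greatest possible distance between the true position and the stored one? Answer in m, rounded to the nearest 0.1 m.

Rounding to 5 decimal places leaves each coordinate within ±5e-06° of the true value.
Latitude error → 5e-06 × 110570 = 0.55285 m along the meridian.
E–W at 75.788°: 5e-06° × 110570 × cos 75.788° = 5e-06 × 110570 × 0.2455 ≈ 0.13573 m.
The two errors are perpendicular, so the maximum displacement is √(0.55285² + 0.13573²) ≈ 0.569268 m.

0.6 m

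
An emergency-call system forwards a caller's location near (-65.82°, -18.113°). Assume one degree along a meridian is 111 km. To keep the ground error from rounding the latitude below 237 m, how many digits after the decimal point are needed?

3 decimal places

One degree of latitude covers 111000 m.
N decimal places → at most half a unit in the last place, 0.5 × 10⁻ᴺ° = 111000/2 × 10⁻ᴺ m.
Need 0.5 × 111000 × 10⁻ᴺ ≤ 237 → 10⁻ᴺ ≤ 4.270e-03, so N ≥ 2.37.
So 3 decimal places suffice (55.5 m); 2 would allow up to 555 m.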